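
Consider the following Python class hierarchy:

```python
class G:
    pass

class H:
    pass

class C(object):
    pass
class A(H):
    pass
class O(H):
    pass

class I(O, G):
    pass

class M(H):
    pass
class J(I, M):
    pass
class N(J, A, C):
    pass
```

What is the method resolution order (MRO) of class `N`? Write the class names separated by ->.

N -> J -> I -> O -> M -> A -> H -> G -> C -> object

L[N] = N + merge(L[J], L[A], L[C], [J A C])
  take J:  [J I O M H G object] + [A H object] + [C object] + [J A C]
  take I:  [I O M H G object] + [A H object] + [C object] + [A C]
  take O:  [O M H G object] + [A H object] + [C object] + [A C]
  take M:  [M H G object] + [A H object] + [C object] + [A C]
  take A:  [H G object] + [A H object] + [C object] + [A C]
  take H:  [H G object] + [H object] + [C object] + [C]
  take G:  [G object] + [object] + [C object] + [C]
  take C:  [object] + [object] + [C object] + [C]
  take object:  [object] + [object] + [object]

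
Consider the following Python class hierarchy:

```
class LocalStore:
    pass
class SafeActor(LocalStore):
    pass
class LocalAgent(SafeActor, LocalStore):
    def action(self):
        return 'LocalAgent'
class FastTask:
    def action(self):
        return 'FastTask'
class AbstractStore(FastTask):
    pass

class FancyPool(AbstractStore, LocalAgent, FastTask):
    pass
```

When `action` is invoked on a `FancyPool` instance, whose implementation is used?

L[FancyPool] = FancyPool + merge(L[AbstractStore], L[LocalAgent], L[FastTask], [AbstractStore LocalAgent FastTask])
  take AbstractStore:  [AbstractStore FastTask object] + [LocalAgent SafeActor LocalStore object] + [FastTask object] + [AbstractStore LocalAgent FastTask]
  take LocalAgent:  [FastTask object] + [LocalAgent SafeActor LocalStore object] + [FastTask object] + [LocalAgent FastTask]
  take FastTask:  [FastTask object] + [SafeActor LocalStore object] + [FastTask object] + [FastTask]
  take SafeActor:  [object] + [SafeActor LocalStore object] + [object]
  take LocalStore:  [object] + [LocalStore object] + [object]
  take object:  [object] + [object] + [object]
MRO: FancyPool AbstractStore LocalAgent FastTask SafeActor LocalStore object
action is defined in: FastTask, LocalAgent. First along the MRO is LocalAgent.

LocalAgent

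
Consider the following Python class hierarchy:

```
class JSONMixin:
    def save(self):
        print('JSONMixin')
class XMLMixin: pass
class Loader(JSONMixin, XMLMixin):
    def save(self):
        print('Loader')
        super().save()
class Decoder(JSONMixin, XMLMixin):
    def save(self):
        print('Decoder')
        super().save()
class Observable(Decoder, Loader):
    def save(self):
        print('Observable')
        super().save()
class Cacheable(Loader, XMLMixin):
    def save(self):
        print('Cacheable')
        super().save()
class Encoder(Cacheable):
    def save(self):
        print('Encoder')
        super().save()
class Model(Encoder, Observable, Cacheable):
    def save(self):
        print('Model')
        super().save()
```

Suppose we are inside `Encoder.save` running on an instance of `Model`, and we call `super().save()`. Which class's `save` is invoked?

Observable

L[Model] = Model + merge(L[Encoder], L[Observable], L[Cacheable], [Encoder Observable Cacheable])
  take Encoder:  [Encoder Cacheable Loader JSONMixin XMLMixin object] + [Observable Decoder Loader JSONMixin XMLMixin object] + [Cacheable Loader JSONMixin XMLMixin object] + [Encoder Observable Cacheable]
  take Observable:  [Cacheable Loader JSONMixin XMLMixin object] + [Observable Decoder Loader JSONMixin XMLMixin object] + [Cacheable Loader JSONMixin XMLMixin object] + [Observable Cacheable]
  take Cacheable:  [Cacheable Loader JSONMixin XMLMixin object] + [Decoder Loader JSONMixin XMLMixin object] + [Cacheable Loader JSONMixin XMLMixin object] + [Cacheable]
  take Decoder:  [Loader JSONMixin XMLMixin object] + [Decoder Loader JSONMixin XMLMixin object] + [Loader JSONMixin XMLMixin object]
  take Loader:  [Loader JSONMixin XMLMixin object] + [Loader JSONMixin XMLMixin object] + [Loader JSONMixin XMLMixin object]
  take JSONMixin:  [JSONMixin XMLMixin object] + [JSONMixin XMLMixin object] + [JSONMixin XMLMixin object]
  take XMLMixin:  [XMLMixin object] + [XMLMixin object] + [XMLMixin object]
  take object:  [object] + [object] + [object]
MRO: Model Encoder Observable Cacheable Decoder Loader JSONMixin XMLMixin object
super() in Encoder.save on a Model instance goes to the class after Encoder in Model's MRO: Observable.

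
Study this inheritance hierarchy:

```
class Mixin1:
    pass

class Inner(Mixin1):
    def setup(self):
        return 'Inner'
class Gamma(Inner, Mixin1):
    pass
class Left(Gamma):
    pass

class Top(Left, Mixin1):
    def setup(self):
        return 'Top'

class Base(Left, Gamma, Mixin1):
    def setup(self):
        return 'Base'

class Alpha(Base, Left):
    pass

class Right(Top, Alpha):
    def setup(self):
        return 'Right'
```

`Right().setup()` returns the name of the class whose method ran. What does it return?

L[Right] = Right + merge(L[Top], L[Alpha], [Top Alpha])
  take Top:  [Top Left Gamma Inner Mixin1 object] + [Alpha Base Left Gamma Inner Mixin1 object] + [Top Alpha]
  take Alpha:  [Left Gamma Inner Mixin1 object] + [Alpha Base Left Gamma Inner Mixin1 object] + [Alpha]
  take Base:  [Left Gamma Inner Mixin1 object] + [Base Left Gamma Inner Mixin1 object]
  take Left:  [Left Gamma Inner Mixin1 object] + [Left Gamma Inner Mixin1 object]
  take Gamma:  [Gamma Inner Mixin1 object] + [Gamma Inner Mixin1 object]
  take Inner:  [Inner Mixin1 object] + [Inner Mixin1 object]
  take Mixin1:  [Mixin1 object] + [Mixin1 object]
  take object:  [object] + [object]
MRO: Right Top Alpha Base Left Gamma Inner Mixin1 object
setup is defined in: Base, Inner, Right, Top. First along the MRO is Right.

Right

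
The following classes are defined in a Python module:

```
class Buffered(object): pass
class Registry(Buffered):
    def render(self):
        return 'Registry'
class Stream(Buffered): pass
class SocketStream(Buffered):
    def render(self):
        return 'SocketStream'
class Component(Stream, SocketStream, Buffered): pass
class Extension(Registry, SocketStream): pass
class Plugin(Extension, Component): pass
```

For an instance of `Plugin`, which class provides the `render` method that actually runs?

L[Plugin] = Plugin + merge(L[Extension], L[Component], [Extension Component])
  take Extension:  [Extension Registry SocketStream Buffered object] + [Component Stream SocketStream Buffered object] + [Extension Component]
  take Registry:  [Registry SocketStream Buffered object] + [Component Stream SocketStream Buffered object] + [Component]
  take Component:  [SocketStream Buffered object] + [Component Stream SocketStream Buffered object] + [Component]
  take Stream:  [SocketStream Buffered object] + [Stream SocketStream Buffered object]
  take SocketStream:  [SocketStream Buffered object] + [SocketStream Buffered object]
  take Buffered:  [Buffered object] + [Buffered object]
  take object:  [object] + [object]
MRO: Plugin Extension Registry Component Stream SocketStream Buffered object
render is defined in: Registry, SocketStream. First along the MRO is Registry.

Registry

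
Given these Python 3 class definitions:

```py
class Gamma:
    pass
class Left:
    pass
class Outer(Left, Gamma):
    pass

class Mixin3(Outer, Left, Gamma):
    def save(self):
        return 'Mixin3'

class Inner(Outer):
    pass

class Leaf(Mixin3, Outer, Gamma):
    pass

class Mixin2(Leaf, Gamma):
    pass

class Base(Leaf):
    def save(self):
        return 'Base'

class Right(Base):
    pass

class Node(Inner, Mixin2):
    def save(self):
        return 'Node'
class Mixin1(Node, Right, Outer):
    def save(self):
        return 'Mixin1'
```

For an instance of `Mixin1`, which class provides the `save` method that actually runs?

L[Mixin1] = Mixin1 + merge(L[Node], L[Right], L[Outer], [Node Right Outer])
  take Node:  [Node Inner Mixin2 Leaf Mixin3 Outer Left Gamma object] + [Right Base Leaf Mixin3 Outer Left Gamma object] + [Outer Left Gamma object] + [Node Right Outer]
  take Inner:  [Inner Mixin2 Leaf Mixin3 Outer Left Gamma object] + [Right Base Leaf Mixin3 Outer Left Gamma object] + [Outer Left Gamma object] + [Right Outer]
  take Mixin2:  [Mixin2 Leaf Mixin3 Outer Left Gamma object] + [Right Base Leaf Mixin3 Outer Left Gamma object] + [Outer Left Gamma object] + [Right Outer]
  take Right:  [Leaf Mixin3 Outer Left Gamma object] + [Right Base Leaf Mixin3 Outer Left Gamma object] + [Outer Left Gamma object] + [Right Outer]
  take Base:  [Leaf Mixin3 Outer Left Gamma object] + [Base Leaf Mixin3 Outer Left Gamma object] + [Outer Left Gamma object] + [Outer]
  take Leaf:  [Leaf Mixin3 Outer Left Gamma object] + [Leaf Mixin3 Outer Left Gamma object] + [Outer Left Gamma object] + [Outer]
  take Mixin3:  [Mixin3 Outer Left Gamma object] + [Mixin3 Outer Left Gamma object] + [Outer Left Gamma object] + [Outer]
  take Outer:  [Outer Left Gamma object] + [Outer Left Gamma object] + [Outer Left Gamma object] + [Outer]
  take Left:  [Left Gamma object] + [Left Gamma object] + [Left Gamma object]
  take Gamma:  [Gamma object] + [Gamma object] + [Gamma object]
  take object:  [object] + [object] + [object]
MRO: Mixin1 Node Inner Mixin2 Right Base Leaf Mixin3 Outer Left Gamma object
save is defined in: Base, Mixin1, Mixin3, Node. First along the MRO is Mixin1.

Mixin1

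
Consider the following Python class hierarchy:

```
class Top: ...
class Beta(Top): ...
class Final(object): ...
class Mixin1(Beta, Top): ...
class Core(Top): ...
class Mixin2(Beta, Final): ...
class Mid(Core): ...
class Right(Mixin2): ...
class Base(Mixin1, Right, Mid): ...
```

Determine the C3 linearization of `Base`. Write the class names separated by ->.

Base -> Mixin1 -> Right -> Mixin2 -> Beta -> Mid -> Core -> Top -> Final -> object

L[Base] = Base + merge(L[Mixin1], L[Right], L[Mid], [Mixin1 Right Mid])
  take Mixin1:  [Mixin1 Beta Top object] + [Right Mixin2 Beta Top Final object] + [Mid Core Top object] + [Mixin1 Right Mid]
  take Right:  [Beta Top object] + [Right Mixin2 Beta Top Final object] + [Mid Core Top object] + [Right Mid]
  take Mixin2:  [Beta Top object] + [Mixin2 Beta Top Final object] + [Mid Core Top object] + [Mid]
  take Beta:  [Beta Top object] + [Beta Top Final object] + [Mid Core Top object] + [Mid]
  take Mid:  [Top object] + [Top Final object] + [Mid Core Top object] + [Mid]
  take Core:  [Top object] + [Top Final object] + [Core Top object]
  take Top:  [Top object] + [Top Final object] + [Top object]
  take Final:  [object] + [Final object] + [object]
  take object:  [object] + [object] + [object]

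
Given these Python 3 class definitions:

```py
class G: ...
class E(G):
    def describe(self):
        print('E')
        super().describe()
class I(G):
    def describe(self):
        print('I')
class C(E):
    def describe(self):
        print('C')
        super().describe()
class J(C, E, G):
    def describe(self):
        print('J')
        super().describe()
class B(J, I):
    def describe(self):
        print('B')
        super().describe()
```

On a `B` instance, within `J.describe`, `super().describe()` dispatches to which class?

L[B] = B + merge(L[J], L[I], [J I])
  take J:  [J C E G object] + [I G object] + [J I]
  take C:  [C E G object] + [I G object] + [I]
  take E:  [E G object] + [I G object] + [I]
  take I:  [G object] + [I G object] + [I]
  take G:  [G object] + [G object]
  take object:  [object] + [object]
MRO: B J C E I G object
super() in J.describe on a B instance goes to the class after J in B's MRO: C.

C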